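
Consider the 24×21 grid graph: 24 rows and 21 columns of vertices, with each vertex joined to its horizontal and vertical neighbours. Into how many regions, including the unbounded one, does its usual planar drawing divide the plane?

The grid has V = 24·21 = 504 vertices and E = 24·20 + 21·23 = 963 edges.
F = 2 − V + E = 2 − 504 + 963 = 461.

461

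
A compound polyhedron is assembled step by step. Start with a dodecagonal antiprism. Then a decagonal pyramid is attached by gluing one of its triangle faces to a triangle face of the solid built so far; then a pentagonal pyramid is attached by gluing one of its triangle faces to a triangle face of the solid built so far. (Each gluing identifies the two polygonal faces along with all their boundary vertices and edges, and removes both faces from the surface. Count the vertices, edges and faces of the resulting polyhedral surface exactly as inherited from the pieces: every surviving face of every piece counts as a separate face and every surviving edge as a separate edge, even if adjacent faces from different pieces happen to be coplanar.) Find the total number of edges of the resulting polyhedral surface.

72

A dodecagonal antiprism: V=24, E=48, F=26.
Attach a decagonal pyramid (V=11, E=20, F=11) along a 3-gon: merge 3 vertices and 3 edges, delete both glued faces → V=32, E=65, F=35.
Attach a pentagonal pyramid (V=6, E=10, F=6) along a 3-gon: merge 3 vertices and 3 edges, delete both glued faces → V=35, E=72, F=39.
Check: V − E + F = 35 − 72 + 39 = 2.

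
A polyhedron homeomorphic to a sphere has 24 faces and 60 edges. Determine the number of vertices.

Here V − E + F = 2.
V = 2 + E − F = 2 + 60 − 24 = 38.

38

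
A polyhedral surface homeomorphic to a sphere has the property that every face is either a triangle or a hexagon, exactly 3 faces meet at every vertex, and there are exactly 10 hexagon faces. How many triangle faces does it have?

Let x be the number of triangles; then F = 10 + x.
Edge–face incidences: 2E = 6·10 + 3·x = 60 + 3x.
Every vertex has degree 3, so 3V = 2E.
Euler: V − E + F = 2 ⇒ (2E)/3 − E + (10 + x) = 2.
Multiply by 6: 2·(2E) − 3·(2E) + 6·(10 + x) = 12, i.e. 60 + 6x − (60 + 3x) = 12.
Collecting terms: 3x = 12, so x = 4.
Then 2E = 60 + 3·4 = 72, so E = 36, V = 2E/3 = 24, F = 10 + 4 = 14.

4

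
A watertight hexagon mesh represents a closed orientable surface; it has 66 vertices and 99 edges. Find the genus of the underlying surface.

Every face is a hexagon and each edge borders two faces, so 6F = 2·99, giving F = 33.
χ = V − E + F = 66 − 99 + 33 = 0.
For a closed orientable surface χ = 2 − 2g, so g = (2 − (0))/2 = 1.

1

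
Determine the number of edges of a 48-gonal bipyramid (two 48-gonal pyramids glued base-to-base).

A bipyramid over an n-gon has 2n triangular faces and n + 2 vertices: V = 48 + 2 = 50, E = 3·48 = 144, F = 2·48 = 96.

144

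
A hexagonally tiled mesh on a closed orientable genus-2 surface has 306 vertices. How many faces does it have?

χ = 2 − 2·2 = -2, and every face is a hexagon so 6F = 2E.
V − E + F = -2 with E = 6F/2 gives 306 − (6/2 − 1)·F = -2, so F = 154 and E = 462.

154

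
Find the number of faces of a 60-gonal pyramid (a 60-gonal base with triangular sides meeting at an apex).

61

A pyramid on an n-gon base has one n-gon and n triangles: V = 60 + 1 = 61, E = 2·60 = 120, F = 60 + 1 = 61.
Check: V − E + F = 61 − 120 + 61 = 2.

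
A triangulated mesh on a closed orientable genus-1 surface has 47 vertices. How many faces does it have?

χ = 2 − 2·1 = 0, and every face is a triangle so 3F = 2E.
V − E + F = 0 with E = 3F/2 gives 47 − (3/2 − 1)·F = 0, so F = 94 and E = 141.

94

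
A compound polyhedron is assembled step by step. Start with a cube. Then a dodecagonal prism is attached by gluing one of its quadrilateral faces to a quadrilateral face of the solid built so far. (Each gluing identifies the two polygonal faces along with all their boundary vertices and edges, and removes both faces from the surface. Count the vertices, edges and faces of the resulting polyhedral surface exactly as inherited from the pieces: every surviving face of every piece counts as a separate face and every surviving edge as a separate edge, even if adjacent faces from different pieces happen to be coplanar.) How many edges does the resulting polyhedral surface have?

A cube: V=8, E=12, F=6.
Attach a dodecagonal prism (V=24, E=36, F=14) along a 4-gon: merge 4 vertices and 4 edges, delete both glued faces → V=28, E=44, F=18.
Check: V − E + F = 28 − 44 + 18 = 2.

44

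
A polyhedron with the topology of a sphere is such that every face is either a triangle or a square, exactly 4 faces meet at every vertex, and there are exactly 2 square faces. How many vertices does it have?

8

Let x be the number of triangles; then F = 2 + x.
Edge–face incidences: 2E = 4·2 + 3·x = 8 + 3x.
Every vertex has degree 4, so 4V = 2E.
Euler: V − E + F = 2 ⇒ (2E)/4 − E + (2 + x) = 2.
Multiply by 8: 2·(2E) − 4·(2E) + 8·(2 + x) = 16, i.e. 16 + 8x − 2·(8 + 3x) = 16.
Collecting terms: 2x = 16, so x = 8.
Then 2E = 8 + 3·8 = 32, so E = 16, V = 2E/4 = 8, F = 2 + 8 = 10.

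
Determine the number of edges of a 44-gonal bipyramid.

132

A bipyramid over an n-gon has 2n triangular faces and n + 2 vertices: V = 44 + 2 = 46, E = 3·44 = 132, F = 2·44 = 88.
Check: V − E + F = 46 − 132 + 88 = 2.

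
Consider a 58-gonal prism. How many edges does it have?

A prism on an n-gon has two n-gon bases and n rectangular sides: V = 2·58 = 116, E = 3·58 = 174, F = 58 + 2 = 60.

174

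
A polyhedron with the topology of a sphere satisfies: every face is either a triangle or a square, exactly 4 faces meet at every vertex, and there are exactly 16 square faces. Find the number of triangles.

8

Let x be the number of triangles; then F = 16 + x.
Edge–face incidences: 2E = 4·16 + 3·x = 64 + 3x.
Every vertex has degree 4, so 4V = 2E.
Euler: V − E + F = 2 ⇒ (2E)/4 − E + (16 + x) = 2.
Multiply by 8: 2·(2E) − 4·(2E) + 8·(16 + x) = 16, i.e. 128 + 8x − 2·(64 + 3x) = 16.
Collecting terms: 2x = 16, so x = 8.
Then 2E = 64 + 3·8 = 88, so E = 44, V = 2E/4 = 22, F = 16 + 8 = 24.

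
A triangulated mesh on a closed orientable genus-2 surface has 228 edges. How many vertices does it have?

74

χ = 2 − 2·2 = -2, and every face is a triangle so 3F = 2E.
F = 2E/3 = 152. Then V = -2 + E − F = -2 + 228 − 152 = 74.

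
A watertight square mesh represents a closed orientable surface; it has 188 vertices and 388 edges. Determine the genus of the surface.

Every face is a square and each edge borders two faces, so 4F = 2·388, giving F = 194.
χ = V − E + F = 188 − 388 + 194 = -6.
For a closed orientable surface χ = 2 − 2g, so g = (2 − (-6))/2 = 4.

4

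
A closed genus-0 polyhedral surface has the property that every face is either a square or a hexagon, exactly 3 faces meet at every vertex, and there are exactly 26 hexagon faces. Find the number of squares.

6

Let x be the number of squares; then F = 26 + x.
Edge–face incidences: 2E = 6·26 + 4·x = 156 + 4x.
Every vertex has degree 3, so 3V = 2E.
Euler: V − E + F = 2 ⇒ (2E)/3 − E + (26 + x) = 2.
Multiply by 6: 2·(2E) − 3·(2E) + 6·(26 + x) = 12, i.e. 156 + 6x − (156 + 4x) = 12.
Collecting terms: 2x = 12, so x = 6.
Then 2E = 156 + 4·6 = 180, so E = 90, V = 2E/3 = 60, F = 26 + 6 = 32.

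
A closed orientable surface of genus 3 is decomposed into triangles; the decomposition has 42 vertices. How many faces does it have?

χ = 2 − 2·3 = -4, and every face is a triangle so 3F = 2E.
V − E + F = -4 with E = 3F/2 gives 42 − (3/2 − 1)·F = -4, so F = 92 and E = 138.

92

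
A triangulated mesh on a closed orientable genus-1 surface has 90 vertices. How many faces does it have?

180

χ = 2 − 2·1 = 0, and every face is a triangle so 3F = 2E.
V − E + F = 0 with E = 3F/2 gives 90 − (3/2 − 1)·F = 0, so F = 180 and E = 270.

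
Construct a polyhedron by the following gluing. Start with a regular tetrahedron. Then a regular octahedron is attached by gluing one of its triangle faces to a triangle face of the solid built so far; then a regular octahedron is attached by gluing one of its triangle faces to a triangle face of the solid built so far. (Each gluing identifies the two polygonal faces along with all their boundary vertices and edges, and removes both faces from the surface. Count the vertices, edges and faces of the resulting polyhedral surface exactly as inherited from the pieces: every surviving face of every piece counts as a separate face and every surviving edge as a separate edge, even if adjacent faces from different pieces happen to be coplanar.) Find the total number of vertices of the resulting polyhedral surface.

A regular tetrahedron: V=4, E=6, F=4.
Attach a regular octahedron (V=6, E=12, F=8) along a 3-gon: merge 3 vertices and 3 edges, delete both glued faces → V=7, E=15, F=10.
Attach a regular octahedron (V=6, E=12, F=8) along a 3-gon: merge 3 vertices and 3 edges, delete both glued faces → V=10, E=24, F=16.
Check: V − E + F = 10 − 24 + 16 = 2.

10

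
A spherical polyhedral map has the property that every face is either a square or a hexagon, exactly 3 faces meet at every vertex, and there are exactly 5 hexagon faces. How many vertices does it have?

Let x be the number of squares; then F = 5 + x.
Edge–face incidences: 2E = 6·5 + 4·x = 30 + 4x.
Every vertex has degree 3, so 3V = 2E.
Euler: V − E + F = 2 ⇒ (2E)/3 − E + (5 + x) = 2.
Multiply by 6: 2·(2E) − 3·(2E) + 6·(5 + x) = 12, i.e. 30 + 6x − (30 + 4x) = 12.
Collecting terms: 2x = 12, so x = 6.
Then 2E = 30 + 4·6 = 54, so E = 27, V = 2E/3 = 18, F = 5 + 6 = 11.

18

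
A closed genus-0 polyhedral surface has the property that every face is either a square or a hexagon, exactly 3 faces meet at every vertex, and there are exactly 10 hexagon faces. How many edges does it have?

42

Let x be the number of squares; then F = 10 + x.
Edge–face incidences: 2E = 6·10 + 4·x = 60 + 4x.
Every vertex has degree 3, so 3V = 2E.
Euler: V − E + F = 2 ⇒ (2E)/3 − E + (10 + x) = 2.
Multiply by 6: 2·(2E) − 3·(2E) + 6·(10 + x) = 12, i.e. 60 + 6x − (60 + 4x) = 12.
Collecting terms: 2x = 12, so x = 6.
Then 2E = 60 + 4·6 = 84, so E = 42, V = 2E/3 = 28, F = 10 + 6 = 16.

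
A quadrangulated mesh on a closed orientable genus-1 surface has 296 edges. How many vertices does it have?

χ = 2 − 2·1 = 0, and every face is a square so 4F = 2E.
F = 2E/4 = 148. Then V = 0 + E − F = 0 + 296 − 148 = 148.

148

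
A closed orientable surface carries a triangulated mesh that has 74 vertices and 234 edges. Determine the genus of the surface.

Every face is a triangle and each edge borders two faces, so 3F = 2·234, giving F = 156.
χ = V − E + F = 74 − 234 + 156 = -4.
For a closed orientable surface χ = 2 − 2g, so g = (2 − (-4))/2 = 3.

3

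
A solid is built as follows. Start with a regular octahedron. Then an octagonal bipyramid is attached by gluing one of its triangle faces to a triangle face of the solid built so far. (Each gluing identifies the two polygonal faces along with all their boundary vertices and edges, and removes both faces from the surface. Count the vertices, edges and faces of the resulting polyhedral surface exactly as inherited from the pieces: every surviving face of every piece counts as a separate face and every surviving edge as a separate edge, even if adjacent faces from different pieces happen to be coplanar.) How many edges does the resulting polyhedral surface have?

A regular octahedron: V=6, E=12, F=8.
Attach an octagonal bipyramid (V=10, E=24, F=16) along a 3-gon: merge 3 vertices and 3 edges, delete both glued faces → V=13, E=33, F=22.
Check: V − E + F = 13 − 33 + 22 = 2.

33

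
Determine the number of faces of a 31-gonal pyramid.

32

A pyramid on an n-gon base has one n-gon and n triangles: V = 31 + 1 = 32, E = 2·31 = 62, F = 31 + 1 = 32.
Check: V − E + F = 32 − 62 + 32 = 2.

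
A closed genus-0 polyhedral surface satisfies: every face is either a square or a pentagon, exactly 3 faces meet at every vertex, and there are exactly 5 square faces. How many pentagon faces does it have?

2

Let x be the number of pentagons; then F = 5 + x.
Edge–face incidences: 2E = 4·5 + 5·x = 20 + 5x.
Every vertex has degree 3, so 3V = 2E.
Euler: V − E + F = 2 ⇒ (2E)/3 − E + (5 + x) = 2.
Multiply by 6: 2·(2E) − 3·(2E) + 6·(5 + x) = 12, i.e. 30 + 6x − (20 + 5x) = 12.
Collecting terms: x + 10 = 12, so x = 2.
Then 2E = 20 + 5·2 = 30, so E = 15, V = 2E/3 = 10, F = 5 + 2 = 7.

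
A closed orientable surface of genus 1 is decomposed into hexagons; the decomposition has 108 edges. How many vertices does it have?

χ = 2 − 2·1 = 0, and every face is a hexagon so 6F = 2E.
F = 2E/6 = 36. Then V = 0 + E − F = 0 + 108 − 36 = 72.

72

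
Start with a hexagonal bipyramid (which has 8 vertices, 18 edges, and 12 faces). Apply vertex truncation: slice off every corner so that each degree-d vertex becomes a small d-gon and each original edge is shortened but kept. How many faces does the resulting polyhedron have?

Truncation replaces each original edge-end by a new vertex, so V′ = 2E = 36.
Each original edge survives, and each old vertex of degree d contributes d new edges; summing degrees gives Σd = 2E, so E′ = E + 2E = 3E = 54.
Each original face survives and each original vertex becomes one new face: F′ = F + V = 20.

20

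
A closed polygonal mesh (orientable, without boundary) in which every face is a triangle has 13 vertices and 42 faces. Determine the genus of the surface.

Every face is a triangle, so 2E = 3·42 = 126, giving E = 63.
χ = V − E + F = 13 − 63 + 42 = -8.
For a closed orientable surface χ = 2 − 2g, so g = (2 − (-8))/2 = 5.

5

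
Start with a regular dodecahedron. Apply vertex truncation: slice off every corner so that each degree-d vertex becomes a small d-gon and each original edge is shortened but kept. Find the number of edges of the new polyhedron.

The base solid has V = 20, E = 30, F = 12.
Truncation replaces each original edge-end by a new vertex, so V′ = 2E = 60.
Each original edge survives, and each old vertex of degree d contributes d new edges; summing degrees gives Σd = 2E, so E′ = E + 2E = 3E = 90.
Each original face survives and each original vertex becomes one new face: F′ = F + V = 32.

90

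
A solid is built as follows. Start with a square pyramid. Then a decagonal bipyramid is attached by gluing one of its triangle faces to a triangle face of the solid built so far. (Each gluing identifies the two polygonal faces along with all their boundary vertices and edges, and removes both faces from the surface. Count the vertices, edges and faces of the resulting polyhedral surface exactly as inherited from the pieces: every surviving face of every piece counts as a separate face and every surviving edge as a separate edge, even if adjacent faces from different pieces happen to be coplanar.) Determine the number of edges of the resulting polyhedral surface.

35

A square pyramid: V=5, E=8, F=5.
Attach a decagonal bipyramid (V=12, E=30, F=20) along a 3-gon: merge 3 vertices and 3 edges, delete both glued faces → V=14, E=35, F=23.
Check: V − E + F = 14 − 35 + 23 = 2.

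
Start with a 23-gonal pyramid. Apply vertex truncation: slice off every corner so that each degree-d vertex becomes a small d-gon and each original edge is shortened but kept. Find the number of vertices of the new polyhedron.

The base solid has V = 24, E = 46, F = 24.
Truncation replaces each original edge-end by a new vertex, so V′ = 2E = 92.
Each original edge survives, and each old vertex of degree d contributes d new edges; summing degrees gives Σd = 2E, so E′ = E + 2E = 3E = 138.
Each original face survives and each original vertex becomes one new face: F′ = F + V = 48.

92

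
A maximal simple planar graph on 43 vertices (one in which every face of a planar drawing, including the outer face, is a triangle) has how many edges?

123

In a plane triangulation 3F = 2E and V − E + F = 2, so E = 3V − 6 = 3·43 − 6 = 123.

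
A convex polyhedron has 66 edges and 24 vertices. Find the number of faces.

Here V − E + F = 2.
F = 2 − V + E = 2 − 24 + 66 = 44.

44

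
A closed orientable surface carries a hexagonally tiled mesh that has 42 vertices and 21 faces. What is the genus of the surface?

1

Every face is a hexagon, so 2E = 6·21 = 126, giving E = 63.
χ = V − E + F = 42 − 63 + 21 = 0.
For a closed orientable surface χ = 2 − 2g, so g = (2 − (0))/2 = 1.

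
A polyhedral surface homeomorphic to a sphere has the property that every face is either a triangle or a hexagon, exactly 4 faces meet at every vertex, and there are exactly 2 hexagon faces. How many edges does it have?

Let x be the number of triangles; then F = 2 + x.
Edge–face incidences: 2E = 6·2 + 3·x = 12 + 3x.
Every vertex has degree 4, so 4V = 2E.
Euler: V − E + F = 2 ⇒ (2E)/4 − E + (2 + x) = 2.
Multiply by 8: 2·(2E) − 4·(2E) + 8·(2 + x) = 16, i.e. 16 + 8x − 2·(12 + 3x) = 16.
Collecting terms: 2x − 8 = 16, so 2x = 24, so x = 12.
Then 2E = 12 + 3·12 = 48, so E = 24, V = 2E/4 = 12, F = 2 + 12 = 14.

24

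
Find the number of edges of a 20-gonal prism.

A prism on an n-gon has two n-gon bases and n rectangular sides: V = 2·20 = 40, E = 3·20 = 60, F = 20 + 2 = 22.

60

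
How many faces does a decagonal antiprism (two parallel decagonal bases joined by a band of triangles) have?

An antiprism on an n-gon has two n-gon caps and 2n triangles: V = 2·10 = 20, E = 4·10 = 40, F = 2·10 + 2 = 22.

22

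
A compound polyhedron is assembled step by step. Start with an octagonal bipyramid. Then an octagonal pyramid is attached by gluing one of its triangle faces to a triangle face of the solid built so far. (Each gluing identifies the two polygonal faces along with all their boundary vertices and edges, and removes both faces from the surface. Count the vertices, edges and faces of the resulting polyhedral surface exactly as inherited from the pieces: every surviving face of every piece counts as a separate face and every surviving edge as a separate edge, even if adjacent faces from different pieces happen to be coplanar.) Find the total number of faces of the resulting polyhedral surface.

An octagonal bipyramid: V=10, E=24, F=16.
Attach an octagonal pyramid (V=9, E=16, F=9) along a 3-gon: merge 3 vertices and 3 edges, delete both glued faces → V=16, E=37, F=23.
Check: V − E + F = 16 − 37 + 23 = 2.

23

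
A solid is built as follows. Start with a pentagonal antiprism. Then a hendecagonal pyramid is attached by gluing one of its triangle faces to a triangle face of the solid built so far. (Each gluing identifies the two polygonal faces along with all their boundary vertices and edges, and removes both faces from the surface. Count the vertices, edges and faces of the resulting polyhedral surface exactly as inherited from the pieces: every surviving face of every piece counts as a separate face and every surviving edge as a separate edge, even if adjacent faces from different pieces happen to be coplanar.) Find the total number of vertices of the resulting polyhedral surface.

19

A pentagonal antiprism: V=10, E=20, F=12.
Attach a hendecagonal pyramid (V=12, E=22, F=12) along a 3-gon: merge 3 vertices and 3 edges, delete both glued faces → V=19, E=39, F=22.
Check: V − E + F = 19 − 39 + 22 = 2.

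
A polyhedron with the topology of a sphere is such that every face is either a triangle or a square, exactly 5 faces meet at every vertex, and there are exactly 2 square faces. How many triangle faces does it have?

24

Let x be the number of triangles; then F = 2 + x.
Edge–face incidences: 2E = 4·2 + 3·x = 8 + 3x.
Every vertex has degree 5, so 5V = 2E.
Euler: V − E + F = 2 ⇒ (2E)/5 − E + (2 + x) = 2.
Multiply by 10: 2·(2E) − 5·(2E) + 10·(2 + x) = 20, i.e. 20 + 10x − 3·(8 + 3x) = 20.
Collecting terms: x − 4 = 20, so x = 24.
Then 2E = 8 + 3·24 = 80, so E = 40, V = 2E/5 = 16, F = 2 + 24 = 26.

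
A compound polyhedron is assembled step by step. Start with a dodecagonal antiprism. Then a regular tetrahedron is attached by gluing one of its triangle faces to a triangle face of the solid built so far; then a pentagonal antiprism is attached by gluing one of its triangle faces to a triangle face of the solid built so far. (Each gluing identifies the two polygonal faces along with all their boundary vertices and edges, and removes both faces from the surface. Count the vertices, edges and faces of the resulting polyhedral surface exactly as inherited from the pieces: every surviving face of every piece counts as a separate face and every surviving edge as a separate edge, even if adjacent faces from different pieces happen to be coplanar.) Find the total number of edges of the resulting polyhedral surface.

68

A dodecagonal antiprism: V=24, E=48, F=26.
Attach a regular tetrahedron (V=4, E=6, F=4) along a 3-gon: merge 3 vertices and 3 edges, delete both glued faces → V=25, E=51, F=28.
Attach a pentagonal antiprism (V=10, E=20, F=12) along a 3-gon: merge 3 vertices and 3 edges, delete both glued faces → V=32, E=68, F=38.
Check: V − E + F = 32 − 68 + 38 = 2.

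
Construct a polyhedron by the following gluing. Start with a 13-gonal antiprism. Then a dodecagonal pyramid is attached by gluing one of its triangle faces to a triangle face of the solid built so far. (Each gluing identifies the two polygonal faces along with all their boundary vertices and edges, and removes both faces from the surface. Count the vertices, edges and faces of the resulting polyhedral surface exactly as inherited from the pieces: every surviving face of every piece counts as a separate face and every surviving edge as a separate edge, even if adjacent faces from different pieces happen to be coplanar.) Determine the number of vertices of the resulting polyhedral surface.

A 13-gonal antiprism: V=26, E=52, F=28.
Attach a dodecagonal pyramid (V=13, E=24, F=13) along a 3-gon: merge 3 vertices and 3 edges, delete both glued faces → V=36, E=73, F=39.
Check: V − E + F = 36 − 73 + 39 = 2.

36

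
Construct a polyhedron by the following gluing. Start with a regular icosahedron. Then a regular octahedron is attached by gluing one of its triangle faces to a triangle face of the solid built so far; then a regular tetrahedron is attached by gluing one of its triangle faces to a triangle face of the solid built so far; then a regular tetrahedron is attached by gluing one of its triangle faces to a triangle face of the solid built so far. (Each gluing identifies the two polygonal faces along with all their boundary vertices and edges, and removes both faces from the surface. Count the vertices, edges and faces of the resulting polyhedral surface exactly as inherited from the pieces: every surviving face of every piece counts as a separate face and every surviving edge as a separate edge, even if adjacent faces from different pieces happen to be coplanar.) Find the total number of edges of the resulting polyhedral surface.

A regular icosahedron: V=12, E=30, F=20.
Attach a regular octahedron (V=6, E=12, F=8) along a 3-gon: merge 3 vertices and 3 edges, delete both glued faces → V=15, E=39, F=26.
Attach a regular tetrahedron (V=4, E=6, F=4) along a 3-gon: merge 3 vertices and 3 edges, delete both glued faces → V=16, E=42, F=28.
Attach a regular tetrahedron (V=4, E=6, F=4) along a 3-gon: merge 3 vertices and 3 edges, delete both glued faces → V=17, E=45, F=30.
Check: V − E + F = 17 − 45 + 30 = 2.

45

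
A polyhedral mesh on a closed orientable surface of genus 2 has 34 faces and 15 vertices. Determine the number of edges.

51

For a closed orientable surface of genus 2, χ = 2 − 2·2 = -2.
E = V + F − (-2) = 15 + 34 − (-2) = 51.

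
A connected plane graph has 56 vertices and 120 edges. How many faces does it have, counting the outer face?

66

Euler's formula for a connected plane graph: V − E + F = 2, so F = 2 − 56 + 120 = 66.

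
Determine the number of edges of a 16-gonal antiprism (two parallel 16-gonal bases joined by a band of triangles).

64

An antiprism on an n-gon has two n-gon caps and 2n triangles: V = 2·16 = 32, E = 4·16 = 64, F = 2·16 + 2 = 34.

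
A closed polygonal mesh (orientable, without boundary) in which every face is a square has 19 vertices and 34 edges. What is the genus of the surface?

0

Every face is a square and each edge borders two faces, so 4F = 2·34, giving F = 17.
χ = V − E + F = 19 − 34 + 17 = 2.
For a closed orientable surface χ = 2 − 2g, so g = (2 − (2))/2 = 0.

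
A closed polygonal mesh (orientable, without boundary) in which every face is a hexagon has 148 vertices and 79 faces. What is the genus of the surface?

Every face is a hexagon, so 2E = 6·79 = 474, giving E = 237.
χ = V − E + F = 148 − 237 + 79 = -10.
For a closed orientable surface χ = 2 − 2g, so g = (2 − (-10))/2 = 6.

6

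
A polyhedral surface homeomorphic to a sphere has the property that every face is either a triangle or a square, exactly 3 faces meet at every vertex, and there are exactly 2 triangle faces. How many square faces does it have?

Let x be the number of squares; then F = 2 + x.
Edge–face incidences: 2E = 3·2 + 4·x = 6 + 4x.
Every vertex has degree 3, so 3V = 2E.
Euler: V − E + F = 2 ⇒ (2E)/3 − E + (2 + x) = 2.
Multiply by 6: 2·(2E) − 3·(2E) + 6·(2 + x) = 12, i.e. 12 + 6x − (6 + 4x) = 12.
Collecting terms: 2x + 6 = 12, so 2x = 6, so x = 3.
Then 2E = 6 + 4·3 = 18, so E = 9, V = 2E/3 = 6, F = 2 + 3 = 5.

3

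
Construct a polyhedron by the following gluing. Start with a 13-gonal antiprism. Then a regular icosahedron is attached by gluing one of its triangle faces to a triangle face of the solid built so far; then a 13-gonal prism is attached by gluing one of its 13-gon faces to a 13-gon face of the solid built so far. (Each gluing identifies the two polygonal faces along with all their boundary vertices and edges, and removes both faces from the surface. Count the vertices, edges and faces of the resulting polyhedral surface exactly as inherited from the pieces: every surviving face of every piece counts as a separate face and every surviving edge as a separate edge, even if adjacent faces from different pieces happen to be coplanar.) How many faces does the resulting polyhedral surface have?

A 13-gonal antiprism: V=26, E=52, F=28.
Attach a regular icosahedron (V=12, E=30, F=20) along a 3-gon: merge 3 vertices and 3 edges, delete both glued faces → V=35, E=79, F=46.
Attach a 13-gonal prism (V=26, E=39, F=15) along a 13-gon: merge 13 vertices and 13 edges, delete both glued faces → V=48, E=105, F=59.
Check: V − E + F = 48 − 105 + 59 = 2.

59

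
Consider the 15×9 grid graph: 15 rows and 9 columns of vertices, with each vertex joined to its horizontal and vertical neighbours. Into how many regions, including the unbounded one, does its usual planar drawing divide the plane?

113

The grid has V = 15·9 = 135 vertices and E = 15·8 + 9·14 = 246 edges.
F = 2 − V + E = 2 − 135 + 246 = 113.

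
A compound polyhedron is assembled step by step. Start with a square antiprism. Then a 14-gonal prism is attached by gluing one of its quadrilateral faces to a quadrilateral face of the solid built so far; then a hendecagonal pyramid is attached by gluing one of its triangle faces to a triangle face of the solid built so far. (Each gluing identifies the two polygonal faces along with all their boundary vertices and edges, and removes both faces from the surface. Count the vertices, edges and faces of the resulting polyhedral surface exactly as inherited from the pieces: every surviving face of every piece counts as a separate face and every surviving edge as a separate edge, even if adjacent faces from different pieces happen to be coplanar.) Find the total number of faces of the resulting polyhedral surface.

A square antiprism: V=8, E=16, F=10.
Attach a 14-gonal prism (V=28, E=42, F=16) along a 4-gon: merge 4 vertices and 4 edges, delete both glued faces → V=32, E=54, F=24.
Attach a hendecagonal pyramid (V=12, E=22, F=12) along a 3-gon: merge 3 vertices and 3 edges, delete both glued faces → V=41, E=73, F=34.
Check: V − E + F = 41 − 73 + 34 = 2.

34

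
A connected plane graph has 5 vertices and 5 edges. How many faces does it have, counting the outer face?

2

Euler's formula for a connected plane graph: V − E + F = 2, so F = 2 − 5 + 5 = 2.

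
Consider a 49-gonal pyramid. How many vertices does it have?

50

A pyramid on an n-gon base has one n-gon and n triangles: V = 49 + 1 = 50, E = 2·49 = 98, F = 49 + 1 = 50.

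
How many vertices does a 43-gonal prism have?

86

A prism on an n-gon has two n-gon bases and n rectangular sides: V = 2·43 = 86, E = 3·43 = 129, F = 43 + 2 = 45.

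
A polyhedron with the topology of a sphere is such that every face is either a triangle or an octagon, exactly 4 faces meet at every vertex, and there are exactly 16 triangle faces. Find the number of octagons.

Let x be the number of octagons; then F = 16 + x.
Edge–face incidences: 2E = 3·16 + 8·x = 48 + 8x.
Every vertex has degree 4, so 4V = 2E.
Euler: V − E + F = 2 ⇒ (2E)/4 − E + (16 + x) = 2.
Multiply by 8: 2·(2E) − 4·(2E) + 8·(16 + x) = 16, i.e. 128 + 8x − 2·(48 + 8x) = 16.
Collecting terms: −8x + 32 = 16, so −8x = −16, so x = 2.
Then 2E = 48 + 8·2 = 64, so E = 32, V = 2E/4 = 16, F = 16 + 2 = 18.

2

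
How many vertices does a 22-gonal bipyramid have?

A bipyramid over an n-gon has 2n triangular faces and n + 2 vertices: V = 22 + 2 = 24, E = 3·22 = 66, F = 2·22 = 44.

24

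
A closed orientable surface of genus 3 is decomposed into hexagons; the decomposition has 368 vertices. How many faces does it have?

186

χ = 2 − 2·3 = -4, and every face is a hexagon so 6F = 2E.
V − E + F = -4 with E = 6F/2 gives 368 − (6/2 − 1)·F = -4, so F = 186 and E = 558.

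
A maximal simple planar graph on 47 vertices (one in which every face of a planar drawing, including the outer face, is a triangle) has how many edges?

135

In a plane triangulation 3F = 2E and V − E + F = 2, so E = 3V − 6 = 3·47 − 6 = 135.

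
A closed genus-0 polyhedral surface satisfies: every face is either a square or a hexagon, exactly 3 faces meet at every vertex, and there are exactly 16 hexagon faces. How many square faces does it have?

6

Let x be the number of squares; then F = 16 + x.
Edge–face incidences: 2E = 6·16 + 4·x = 96 + 4x.
Every vertex has degree 3, so 3V = 2E.
Euler: V − E + F = 2 ⇒ (2E)/3 − E + (16 + x) = 2.
Multiply by 6: 2·(2E) − 3·(2E) + 6·(16 + x) = 12, i.e. 96 + 6x − (96 + 4x) = 12.
Collecting terms: 2x = 12, so x = 6.
Then 2E = 96 + 4·6 = 120, so E = 60, V = 2E/3 = 40, F = 16 + 6 = 22.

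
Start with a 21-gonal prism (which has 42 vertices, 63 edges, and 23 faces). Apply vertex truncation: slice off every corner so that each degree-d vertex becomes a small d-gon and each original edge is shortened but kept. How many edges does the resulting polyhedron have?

Truncation replaces each original edge-end by a new vertex, so V′ = 2E = 126.
Each original edge survives, and each old vertex of degree d contributes d new edges; summing degrees gives Σd = 2E, so E′ = E + 2E = 3E = 189.
Each original face survives and each original vertex becomes one new face: F′ = F + V = 65.

189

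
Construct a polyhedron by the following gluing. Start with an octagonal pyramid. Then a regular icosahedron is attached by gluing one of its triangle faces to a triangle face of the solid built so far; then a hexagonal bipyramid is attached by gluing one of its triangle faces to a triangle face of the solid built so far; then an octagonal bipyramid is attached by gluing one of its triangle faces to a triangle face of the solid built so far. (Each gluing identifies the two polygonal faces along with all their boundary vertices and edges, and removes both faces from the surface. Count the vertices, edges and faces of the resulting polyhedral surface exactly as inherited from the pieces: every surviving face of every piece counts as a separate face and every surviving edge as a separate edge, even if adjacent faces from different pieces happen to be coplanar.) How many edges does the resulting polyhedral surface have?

79

An octagonal pyramid: V=9, E=16, F=9.
Attach a regular icosahedron (V=12, E=30, F=20) along a 3-gon: merge 3 vertices and 3 edges, delete both glued faces → V=18, E=43, F=27.
Attach a hexagonal bipyramid (V=8, E=18, F=12) along a 3-gon: merge 3 vertices and 3 edges, delete both glued faces → V=23, E=58, F=37.
Attach an octagonal bipyramid (V=10, E=24, F=16) along a 3-gon: merge 3 vertices and 3 edges, delete both glued faces → V=30, E=79, F=51.
Check: V − E + F = 30 − 79 + 51 = 2.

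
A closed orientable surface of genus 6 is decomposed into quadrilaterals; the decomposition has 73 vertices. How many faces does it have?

χ = 2 − 2·6 = -10, and every face is a square so 4F = 2E.
V − E + F = -10 with E = 4F/2 gives 73 − (4/2 − 1)·F = -10, so F = 83 and E = 166.

83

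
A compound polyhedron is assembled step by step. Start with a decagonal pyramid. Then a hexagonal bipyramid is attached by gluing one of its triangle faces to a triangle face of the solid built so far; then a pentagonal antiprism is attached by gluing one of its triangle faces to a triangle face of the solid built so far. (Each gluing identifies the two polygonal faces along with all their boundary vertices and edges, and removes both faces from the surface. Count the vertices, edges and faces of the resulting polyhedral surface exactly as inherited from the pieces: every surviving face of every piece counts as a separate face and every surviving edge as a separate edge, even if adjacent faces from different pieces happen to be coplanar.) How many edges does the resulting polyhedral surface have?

52

A decagonal pyramid: V=11, E=20, F=11.
Attach a hexagonal bipyramid (V=8, E=18, F=12) along a 3-gon: merge 3 vertices and 3 edges, delete both glued faces → V=16, E=35, F=21.
Attach a pentagonal antiprism (V=10, E=20, F=12) along a 3-gon: merge 3 vertices and 3 edges, delete both glued faces → V=23, E=52, F=31.
Check: V − E + F = 23 − 52 + 31 = 2.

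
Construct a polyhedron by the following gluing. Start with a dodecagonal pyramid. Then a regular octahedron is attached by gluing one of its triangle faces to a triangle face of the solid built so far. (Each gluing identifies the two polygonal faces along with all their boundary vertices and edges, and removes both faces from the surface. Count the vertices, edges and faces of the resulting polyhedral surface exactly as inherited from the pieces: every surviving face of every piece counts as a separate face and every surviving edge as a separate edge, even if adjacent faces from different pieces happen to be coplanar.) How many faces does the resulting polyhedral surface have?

A dodecagonal pyramid: V=13, E=24, F=13.
Attach a regular octahedron (V=6, E=12, F=8) along a 3-gon: merge 3 vertices and 3 edges, delete both glued faces → V=16, E=33, F=19.
Check: V − E + F = 16 − 33 + 19 = 2.

19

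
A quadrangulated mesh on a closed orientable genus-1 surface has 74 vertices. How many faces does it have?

74

χ = 2 − 2·1 = 0, and every face is a square so 4F = 2E.
V − E + F = 0 with E = 4F/2 gives 74 − (4/2 − 1)·F = 0, so F = 74 and E = 148.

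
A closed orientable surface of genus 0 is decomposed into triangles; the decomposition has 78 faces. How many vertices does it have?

χ = 2 − 2·0 = 2, and every face is a triangle so 3F = 2E.
E = 3·78/2 = 117. Then V = 2 + E − F = 2 + 117 − 78 = 41.

41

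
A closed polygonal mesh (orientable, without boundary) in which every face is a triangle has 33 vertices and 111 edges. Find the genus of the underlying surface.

3

Every face is a triangle and each edge borders two faces, so 3F = 2·111, giving F = 74.
χ = V − E + F = 33 − 111 + 74 = -4.
For a closed orientable surface χ = 2 − 2g, so g = (2 − (-4))/2 = 3.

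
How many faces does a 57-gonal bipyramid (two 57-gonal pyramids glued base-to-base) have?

114

A bipyramid over an n-gon has 2n triangular faces and n + 2 vertices: V = 57 + 2 = 59, E = 3·57 = 171, F = 2·57 = 114.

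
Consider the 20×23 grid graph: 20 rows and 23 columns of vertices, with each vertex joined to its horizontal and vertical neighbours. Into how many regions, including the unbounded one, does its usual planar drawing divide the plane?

The grid has V = 20·23 = 460 vertices and E = 20·22 + 23·19 = 877 edges.
F = 2 − V + E = 2 − 460 + 877 = 419.

419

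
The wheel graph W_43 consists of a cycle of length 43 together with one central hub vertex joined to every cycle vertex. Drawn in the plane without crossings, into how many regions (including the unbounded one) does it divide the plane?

W_43 has V = 43 + 1 = 44 vertices and E = 2·43 = 86 edges.
By Euler's formula F = 2 − V + E = 2 − 44 + 86 = 44.

44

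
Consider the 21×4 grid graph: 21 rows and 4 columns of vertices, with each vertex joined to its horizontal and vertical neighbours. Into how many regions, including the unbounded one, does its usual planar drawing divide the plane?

The grid has V = 21·4 = 84 vertices and E = 21·3 + 4·20 = 143 edges.
F = 2 − V + E = 2 − 84 + 143 = 61.

61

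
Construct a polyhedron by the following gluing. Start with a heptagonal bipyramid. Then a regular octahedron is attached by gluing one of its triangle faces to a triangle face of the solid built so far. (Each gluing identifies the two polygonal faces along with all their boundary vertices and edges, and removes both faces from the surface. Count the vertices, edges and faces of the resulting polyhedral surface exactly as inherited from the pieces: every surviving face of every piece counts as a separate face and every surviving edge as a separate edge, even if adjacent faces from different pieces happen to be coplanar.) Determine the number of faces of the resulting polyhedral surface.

20

A heptagonal bipyramid: V=9, E=21, F=14.
Attach a regular octahedron (V=6, E=12, F=8) along a 3-gon: merge 3 vertices and 3 edges, delete both glued faces → V=12, E=30, F=20.
Check: V − E + F = 12 − 30 + 20 = 2.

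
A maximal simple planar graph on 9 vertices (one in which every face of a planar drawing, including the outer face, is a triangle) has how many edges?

In a plane triangulation 3F = 2E and V − E + F = 2, so E = 3V − 6 = 3·9 − 6 = 21.

21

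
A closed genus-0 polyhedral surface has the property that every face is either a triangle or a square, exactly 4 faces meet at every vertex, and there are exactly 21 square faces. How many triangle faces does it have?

Let x be the number of triangles; then F = 21 + x.
Edge–face incidences: 2E = 4·21 + 3·x = 84 + 3x.
Every vertex has degree 4, so 4V = 2E.
Euler: V − E + F = 2 ⇒ (2E)/4 − E + (21 + x) = 2.
Multiply by 8: 2·(2E) − 4·(2E) + 8·(21 + x) = 16, i.e. 168 + 8x − 2·(84 + 3x) = 16.
Collecting terms: 2x = 16, so x = 8.
Then 2E = 84 + 3·8 = 108, so E = 54, V = 2E/4 = 27, F = 21 + 8 = 29.

8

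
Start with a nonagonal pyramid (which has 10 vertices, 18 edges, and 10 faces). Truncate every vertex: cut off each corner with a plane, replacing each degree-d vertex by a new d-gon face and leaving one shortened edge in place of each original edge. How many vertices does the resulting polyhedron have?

36

Truncation replaces each original edge-end by a new vertex, so V′ = 2E = 36.
Each original edge survives, and each old vertex of degree d contributes d new edges; summing degrees gives Σd = 2E, so E′ = E + 2E = 3E = 54.
Each original face survives and each original vertex becomes one new face: F′ = F + V = 20.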